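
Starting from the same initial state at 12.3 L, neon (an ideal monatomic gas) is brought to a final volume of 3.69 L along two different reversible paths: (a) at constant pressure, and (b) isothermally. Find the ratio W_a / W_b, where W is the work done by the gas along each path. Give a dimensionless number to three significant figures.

W_a / W_b ≈ 0.581

Path (a) isobaric: W = P₁(V₂ − V₁) → W_a/(P₁V₁) = -0.7.
Path (b) isothermal: W = P₁V₁ ln(V₂/V₁) → W_b/(P₁V₁) = -1.204.
W_a / W_b = -0.7 / -1.204 = 0.5814.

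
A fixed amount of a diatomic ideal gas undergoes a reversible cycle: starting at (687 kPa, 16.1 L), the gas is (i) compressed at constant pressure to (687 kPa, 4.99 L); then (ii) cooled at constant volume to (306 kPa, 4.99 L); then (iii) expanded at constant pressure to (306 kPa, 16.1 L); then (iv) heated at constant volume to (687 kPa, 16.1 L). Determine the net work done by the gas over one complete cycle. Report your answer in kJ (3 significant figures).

W_net ≈ -4.23 kJ

Constant-volume legs do no work.
W(i) = (687)(4.99 − 16.1) = -7633 J; W(iii) = (306)(16.1 − 4.99) = 3400 J.
W_net = -7633 + 3400 = -4233 J (the counter-clockwise enclosed area).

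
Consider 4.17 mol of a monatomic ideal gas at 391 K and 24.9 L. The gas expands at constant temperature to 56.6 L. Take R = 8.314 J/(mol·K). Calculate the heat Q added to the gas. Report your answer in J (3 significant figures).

Q ≈ 11100 J

Isothermal ⇒ ΔU = 0, so Q = W = nRT ln(V₂/V₁).
Q = (4.17)(8.314)(391) ln(56.6/24.9) = 13556 × 0.8211 = 11131 J.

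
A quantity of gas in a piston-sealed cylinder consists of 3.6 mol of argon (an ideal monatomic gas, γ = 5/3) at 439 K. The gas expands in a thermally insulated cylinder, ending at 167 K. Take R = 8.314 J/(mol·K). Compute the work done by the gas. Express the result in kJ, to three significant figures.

W ≈ 12.2 kJ

Adiabatic ⇒ Q = 0, so W_by = −ΔU = nCᵥ(T₁ − T₂).
Cᵥ = 3R/2 = 12.47 J/(mol·K).
W = (3.6)(12.47)(439 − 167) = 12212 J.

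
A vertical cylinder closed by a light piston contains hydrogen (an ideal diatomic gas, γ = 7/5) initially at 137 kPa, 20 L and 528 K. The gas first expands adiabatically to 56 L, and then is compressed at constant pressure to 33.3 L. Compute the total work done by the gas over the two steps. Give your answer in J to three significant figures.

Step 1 (adiabatic): W = (P₁V₁ − P₂V₂)/(γ−1) = (2740 − 1815)/0.4 = 2312 J.
After step 1: P = 32.41 kPa, V = 56 L, T = 349.8 K.
Step 2 (isobaric): W = PΔV = (32.41 kPa)(33.3 − 56 L) = -735.7 J.
W_total = 2312 − 735.7 = 1577 J.

W_total ≈ 1580 J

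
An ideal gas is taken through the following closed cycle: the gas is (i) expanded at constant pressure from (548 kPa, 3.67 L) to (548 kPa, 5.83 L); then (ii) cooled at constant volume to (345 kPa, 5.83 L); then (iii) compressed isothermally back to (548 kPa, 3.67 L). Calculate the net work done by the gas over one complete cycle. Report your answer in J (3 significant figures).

Leg (i): W = PΔV = (548)(5.83 − 3.67) = 1184 J.
Leg (ii): W = 0.
Leg (iii): W = PᵢVᵢ ln(V_f/Vᵢ) = (2011) ln(3.67/5.83) = -930.9 J.
W_net = 1184 − 930.9 = 252.8 J.

W_net ≈ 253 J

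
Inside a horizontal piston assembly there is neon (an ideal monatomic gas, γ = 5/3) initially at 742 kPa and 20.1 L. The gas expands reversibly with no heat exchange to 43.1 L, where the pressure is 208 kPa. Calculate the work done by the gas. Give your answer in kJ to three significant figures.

W ≈ 8.92 kJ

Adiabatic: W = (P₁V₁ − P₂V₂)/(γ − 1) with γ = 5/3.
P₁V₁ = 14914 J, P₂V₂ = 8965 J.
W = (14914 − 8965) / 0.6667 = 8924 J.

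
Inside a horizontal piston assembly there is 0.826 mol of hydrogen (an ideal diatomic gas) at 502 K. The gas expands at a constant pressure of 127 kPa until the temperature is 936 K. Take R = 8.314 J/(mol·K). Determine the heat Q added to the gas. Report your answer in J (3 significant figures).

Q ≈ 10400 J

Isobaric: W = nRΔT = (0.826)(8.314)(434) = 2980 J.
ΔU = nCᵥΔT with Cᵥ = 5R/2: ΔU = (0.826)(20.79)(434) = 7451 J.
Q = ΔU + W = 7451 + 2980 = 10432 J.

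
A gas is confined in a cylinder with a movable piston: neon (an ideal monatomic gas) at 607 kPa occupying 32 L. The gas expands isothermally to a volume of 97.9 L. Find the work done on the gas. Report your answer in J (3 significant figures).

W ≈ -21700 J

Isothermal: W = nRT ln(V₂/V₁) = P₁V₁ ln(V₂/V₁).
P₁V₁ = (607 kPa)(32 L) = 19424 J.
W = 19424 × ln(97.9/32) = 19424 × 1.118
W_by_gas = 21720 J; work on gas = −W_by = -21720 J.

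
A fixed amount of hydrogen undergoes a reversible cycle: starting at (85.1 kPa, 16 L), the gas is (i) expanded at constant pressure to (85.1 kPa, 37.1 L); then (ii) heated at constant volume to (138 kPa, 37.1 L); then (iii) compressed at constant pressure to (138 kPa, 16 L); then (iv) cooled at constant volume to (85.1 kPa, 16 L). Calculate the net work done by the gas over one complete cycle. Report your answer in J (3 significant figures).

W_net ≈ -1120 J

Constant-volume legs do no work.
W(i) = (85.1)(37.1 − 16) = 1796 J; W(iii) = (138)(16 − 37.1) = -2912 J.
W_net = 1796 − 2912 = -1116 J (the counter-clockwise enclosed area).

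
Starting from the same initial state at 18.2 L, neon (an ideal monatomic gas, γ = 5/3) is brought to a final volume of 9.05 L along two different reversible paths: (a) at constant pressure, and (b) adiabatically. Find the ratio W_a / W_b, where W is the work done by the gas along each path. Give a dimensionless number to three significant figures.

Path (a) isobaric: W = P₁(V₂ − V₁) → W_a/(P₁V₁) = -0.5027.
Path (b) adiabatic: W = P₁V₁(1 − (V₁/V₂)^(γ−1))/(γ−1) → W_b/(P₁V₁) = -0.8899.
W_a / W_b = -0.5027 / -0.8899 = 0.565.

W_a / W_b ≈ 0.565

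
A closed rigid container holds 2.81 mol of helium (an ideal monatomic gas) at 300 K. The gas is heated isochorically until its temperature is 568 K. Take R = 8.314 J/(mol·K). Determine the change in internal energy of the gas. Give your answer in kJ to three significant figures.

Constant volume ⇒ W = 0, so Q = ΔU = nCᵥΔT with Cᵥ = 3R/2 = 12.47 J/(mol·K).
ΔU = (2.81)(12.47)(568 − 300) = 9392 J.

ΔU ≈ 9.39 kJ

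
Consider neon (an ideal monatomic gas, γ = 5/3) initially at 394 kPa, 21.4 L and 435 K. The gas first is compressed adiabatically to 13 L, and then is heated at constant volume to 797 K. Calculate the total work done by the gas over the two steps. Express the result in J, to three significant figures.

W_total ≈ -4990 J

Step 1 (adiabatic): W = (P₁V₁ − P₂V₂)/(γ−1) = (8432 − 11755)/0.667 = -4985 J.
Step 2 (isochoric): W = 0 (constant volume).
W_total = -4985 + 0 = -4985 J.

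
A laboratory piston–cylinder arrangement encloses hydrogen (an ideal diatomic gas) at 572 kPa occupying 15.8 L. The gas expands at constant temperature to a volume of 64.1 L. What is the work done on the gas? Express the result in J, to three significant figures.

W ≈ -12700 J

Isothermal: W = nRT ln(V₂/V₁) = P₁V₁ ln(V₂/V₁).
P₁V₁ = (572 kPa)(15.8 L) = 9038 J.
W = 9038 × ln(64.1/15.8) = 9038 × 1.4
W_by_gas = 12657 J; work on gas = −W_by = -12657 J.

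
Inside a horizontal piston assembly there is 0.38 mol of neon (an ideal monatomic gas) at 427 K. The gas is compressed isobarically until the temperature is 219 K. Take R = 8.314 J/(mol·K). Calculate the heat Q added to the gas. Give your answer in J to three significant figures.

Q ≈ -1640 J

Isobaric: W = nRΔT = (0.38)(8.314)(-208) = -657.1 J.
ΔU = nCᵥΔT with Cᵥ = 3R/2: ΔU = (0.38)(12.47)(-208) = -985.7 J.
Q = ΔU + W = -985.7 − 657.1 = -1643 J.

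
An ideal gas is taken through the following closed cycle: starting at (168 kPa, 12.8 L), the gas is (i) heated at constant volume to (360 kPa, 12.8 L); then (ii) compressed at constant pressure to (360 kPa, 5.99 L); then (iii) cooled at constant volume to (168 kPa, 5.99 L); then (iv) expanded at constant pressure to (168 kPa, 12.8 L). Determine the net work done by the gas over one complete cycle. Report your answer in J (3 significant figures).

Constant-volume legs do no work.
W(ii) = (360)(5.99 − 12.8) = -2452 J; W(iv) = (168)(12.8 − 5.99) = 1144 J.
W_net = -2452 + 1144 = -1308 J (the counter-clockwise enclosed area).

W_net ≈ -1310 J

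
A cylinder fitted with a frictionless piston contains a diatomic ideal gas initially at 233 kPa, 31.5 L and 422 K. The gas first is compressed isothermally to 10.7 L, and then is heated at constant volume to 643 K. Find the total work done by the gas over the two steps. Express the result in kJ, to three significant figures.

W_total ≈ -7.92 kJ

Step 1 (isothermal): W = P₁V₁ ln(V₂/V₁) = (7340) ln(10.7/31.5) = -7925 J.
Step 2 (isochoric): W = 0 (constant volume).
W_total = -7925 + 0 = -7925 J.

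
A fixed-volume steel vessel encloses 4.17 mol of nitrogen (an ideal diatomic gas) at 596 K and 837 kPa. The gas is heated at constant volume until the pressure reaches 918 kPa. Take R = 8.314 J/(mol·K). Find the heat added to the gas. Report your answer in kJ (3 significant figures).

Constant volume ⇒ W = 0, so Q = ΔU = nCᵥΔT with Cᵥ = 5R/2 = 20.79 J/(mol·K).
At constant V, T₂/T₁ = P₂/P₁ ⇒ ΔT = T₁(P₂/P₁ − 1) = 596·(918/837 − 1) = 57.68 K.
ΔU = (4.17)(20.79)(57.68) = 4999 J.

Q ≈ 5.00 kJ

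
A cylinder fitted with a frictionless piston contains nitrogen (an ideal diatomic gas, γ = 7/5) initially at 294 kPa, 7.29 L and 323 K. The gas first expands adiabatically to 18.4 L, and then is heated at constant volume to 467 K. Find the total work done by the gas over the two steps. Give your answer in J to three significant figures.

W_total ≈ 1660 J

Step 1 (adiabatic): W = (P₁V₁ − P₂V₂)/(γ−1) = (2143 − 1480)/0.4 = 1658 J.
Step 2 (isochoric): W = 0 (constant volume).
W_total = 1658 + 0 = 1658 J.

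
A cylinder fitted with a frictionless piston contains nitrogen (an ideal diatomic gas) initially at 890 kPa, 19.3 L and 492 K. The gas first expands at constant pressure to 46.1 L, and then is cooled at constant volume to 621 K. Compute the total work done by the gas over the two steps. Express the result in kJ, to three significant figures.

Step 1 (isobaric): W = PΔV = (890 kPa)(46.1 − 19.3 L) = 23852 J.
Step 2 (isochoric): W = 0 (constant volume).
W_total = 23852 + 0 = 23852 J.

W_total ≈ 23.9 kJ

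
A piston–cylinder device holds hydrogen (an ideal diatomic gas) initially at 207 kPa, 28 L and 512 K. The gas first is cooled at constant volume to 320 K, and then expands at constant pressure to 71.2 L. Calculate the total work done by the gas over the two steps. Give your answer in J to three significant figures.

W_total ≈ 5590 J

Step 1 (isochoric): W = 0 (constant volume).
After step 1: P = 129.4 kPa (V unchanged).
Step 2 (isobaric): W = PΔV = (129.4 kPa)(71.2 − 28 L) = 5589 J.
W_total = 0 + 5589 = 5589 J.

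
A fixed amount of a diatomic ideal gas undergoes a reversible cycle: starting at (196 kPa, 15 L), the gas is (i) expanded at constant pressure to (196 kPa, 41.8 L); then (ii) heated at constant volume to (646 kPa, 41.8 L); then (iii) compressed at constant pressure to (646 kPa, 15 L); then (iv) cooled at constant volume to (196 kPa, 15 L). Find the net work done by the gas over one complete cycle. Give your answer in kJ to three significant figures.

Constant-volume legs do no work.
W(i) = (196)(41.8 − 15) = 5253 J; W(iii) = (646)(15 − 41.8) = -17313 J.
W_net = 5253 − 17313 = -12060 J (the counter-clockwise enclosed area).

W_net ≈ -12.1 kJ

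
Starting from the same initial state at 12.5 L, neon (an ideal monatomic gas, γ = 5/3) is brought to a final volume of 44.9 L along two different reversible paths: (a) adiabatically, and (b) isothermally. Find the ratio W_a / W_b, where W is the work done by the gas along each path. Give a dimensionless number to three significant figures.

W_a / W_b ≈ 0.673

Path (a) adiabatic: W = P₁V₁(1 − (V₁/V₂)^(γ−1))/(γ−1) → W_a/(P₁V₁) = 0.8605.
Path (b) isothermal: W = P₁V₁ ln(V₂/V₁) → W_b/(P₁V₁) = 1.279.
W_a / W_b = 0.8605 / 1.279 = 0.6729.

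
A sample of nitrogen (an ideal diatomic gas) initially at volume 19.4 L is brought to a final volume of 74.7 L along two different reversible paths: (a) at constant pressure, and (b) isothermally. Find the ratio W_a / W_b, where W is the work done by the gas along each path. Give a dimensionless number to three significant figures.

W_a / W_b ≈ 2.11

Path (a) isobaric: W = P₁(V₂ − V₁) → W_a/(P₁V₁) = 2.851.
Path (b) isothermal: W = P₁V₁ ln(V₂/V₁) → W_b/(P₁V₁) = 1.348.
W_a / W_b = 2.851 / 1.348 = 2.114.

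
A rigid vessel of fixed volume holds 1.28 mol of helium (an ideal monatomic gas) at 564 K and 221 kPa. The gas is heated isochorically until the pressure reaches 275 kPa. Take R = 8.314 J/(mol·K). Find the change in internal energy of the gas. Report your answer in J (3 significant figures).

ΔU ≈ 2200 J

Constant volume ⇒ W = 0, so Q = ΔU = nCᵥΔT with Cᵥ = 3R/2 = 12.47 J/(mol·K).
At constant V, T₂/T₁ = P₂/P₁ ⇒ ΔT = T₁(P₂/P₁ − 1) = 564·(275/221 − 1) = 137.8 K.
ΔU = (1.28)(12.47)(137.8) = 2200 J.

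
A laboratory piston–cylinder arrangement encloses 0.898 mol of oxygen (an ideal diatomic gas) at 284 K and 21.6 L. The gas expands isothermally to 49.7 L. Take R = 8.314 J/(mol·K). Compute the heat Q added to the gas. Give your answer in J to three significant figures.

Isothermal ⇒ ΔU = 0, so Q = W = nRT ln(V₂/V₁).
Q = (0.898)(8.314)(284) ln(49.7/21.6) = 2120 × 0.8333 = 1767 J.

Q ≈ 1770 J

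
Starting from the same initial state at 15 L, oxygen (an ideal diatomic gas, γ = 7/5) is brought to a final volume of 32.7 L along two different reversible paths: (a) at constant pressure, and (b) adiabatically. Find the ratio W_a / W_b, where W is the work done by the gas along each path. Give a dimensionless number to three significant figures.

W_a / W_b ≈ 1.76

Path (a) isobaric: W = P₁(V₂ − V₁) → W_a/(P₁V₁) = 1.18.
Path (b) adiabatic: W = P₁V₁(1 − (V₁/V₂)^(γ−1))/(γ−1) → W_b/(P₁V₁) = 0.6696.
W_a / W_b = 1.18 / 0.6696 = 1.762.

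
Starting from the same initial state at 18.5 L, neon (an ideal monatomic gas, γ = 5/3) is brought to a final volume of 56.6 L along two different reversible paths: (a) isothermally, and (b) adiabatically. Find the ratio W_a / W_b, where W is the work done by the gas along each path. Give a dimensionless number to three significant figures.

Path (a) isothermal: W = P₁V₁ ln(V₂/V₁) → W_a/(P₁V₁) = 1.118.
Path (b) adiabatic: W = P₁V₁(1 − (V₁/V₂)^(γ−1))/(γ−1) → W_b/(P₁V₁) = 0.7882.
W_a / W_b = 1.118 / 0.7882 = 1.419.

W_a / W_b ≈ 1.42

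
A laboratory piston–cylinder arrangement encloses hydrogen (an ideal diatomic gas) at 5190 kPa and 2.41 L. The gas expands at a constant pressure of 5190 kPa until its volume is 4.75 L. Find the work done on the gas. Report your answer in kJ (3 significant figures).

Isobaric: W = P ΔV.
W = (5190 kPa)(4.75 − 2.41 L) = (5190)(2.34) = 12145 J.
Work on gas = −W_by = -12145 J.

W ≈ -12.1 kJ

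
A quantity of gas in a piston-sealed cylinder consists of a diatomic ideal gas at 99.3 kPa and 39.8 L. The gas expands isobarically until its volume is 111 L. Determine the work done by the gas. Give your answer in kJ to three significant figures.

W ≈ 7.07 kJ

Isobaric: W = P ΔV.
W = (99.3 kPa)(111 − 39.8 L) = (99.3)(71.2) = 7070 J.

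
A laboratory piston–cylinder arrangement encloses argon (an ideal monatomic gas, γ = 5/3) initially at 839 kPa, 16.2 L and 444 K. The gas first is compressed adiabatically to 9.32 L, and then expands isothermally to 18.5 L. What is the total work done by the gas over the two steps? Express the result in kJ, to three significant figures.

Step 1 (adiabatic): W = (P₁V₁ − P₂V₂)/(γ−1) = (13592 − 19649)/0.667 = -9086 J.
After step 1: P = 2108 kPa, V = 9.32 L, T = 641.9 K.
Step 2 (isothermal): W = P₁V₁ ln(V₂/V₁) = (19649) ln(18.5/9.32) = 13472 J.
W_total = -9086 + 13472 = 4386 J.

W_total ≈ 4.39 kJ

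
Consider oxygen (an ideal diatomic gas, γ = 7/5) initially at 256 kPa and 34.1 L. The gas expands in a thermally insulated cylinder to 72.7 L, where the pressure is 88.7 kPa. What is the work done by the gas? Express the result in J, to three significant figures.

Adiabatic: W = (P₁V₁ − P₂V₂)/(γ − 1) with γ = 7/5.
P₁V₁ = 8730 J, P₂V₂ = 6448 J.
W = (8730 − 6448) / 0.4 = 5703 J.

W ≈ 5700 J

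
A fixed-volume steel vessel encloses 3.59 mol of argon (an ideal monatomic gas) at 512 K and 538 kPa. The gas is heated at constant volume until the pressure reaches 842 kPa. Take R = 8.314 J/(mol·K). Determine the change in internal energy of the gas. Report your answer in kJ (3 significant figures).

Constant volume ⇒ W = 0, so Q = ΔU = nCᵥΔT with Cᵥ = 3R/2 = 12.47 J/(mol·K).
At constant V, T₂/T₁ = P₂/P₁ ⇒ ΔT = T₁(P₂/P₁ − 1) = 512·(842/538 − 1) = 289.3 K.
ΔU = (3.59)(12.47)(289.3) = 12953 J.

ΔU ≈ 13.0 kJ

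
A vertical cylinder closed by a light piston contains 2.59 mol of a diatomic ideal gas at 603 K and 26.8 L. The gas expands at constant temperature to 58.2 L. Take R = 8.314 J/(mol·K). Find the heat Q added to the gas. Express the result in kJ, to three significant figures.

Isothermal ⇒ ΔU = 0, so Q = W = nRT ln(V₂/V₁).
Q = (2.59)(8.314)(603) ln(58.2/26.8) = 12985 × 0.7755 = 10069 J.

Q ≈ 10.1 kJ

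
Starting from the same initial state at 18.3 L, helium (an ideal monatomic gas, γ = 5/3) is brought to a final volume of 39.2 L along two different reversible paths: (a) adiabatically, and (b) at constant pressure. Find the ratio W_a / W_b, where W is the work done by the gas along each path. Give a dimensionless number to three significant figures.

Path (a) adiabatic: W = P₁V₁(1 − (V₁/V₂)^(γ−1))/(γ−1) → W_a/(P₁V₁) = 0.5973.
Path (b) isobaric: W = P₁(V₂ − V₁) → W_b/(P₁V₁) = 1.142.
W_a / W_b = 0.5973 / 1.142 = 0.523.

W_a / W_b ≈ 0.523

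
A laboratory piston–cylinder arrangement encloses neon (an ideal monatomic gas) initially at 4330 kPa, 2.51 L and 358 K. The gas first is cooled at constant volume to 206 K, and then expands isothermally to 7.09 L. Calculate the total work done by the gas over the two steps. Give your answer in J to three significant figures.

Step 1 (isochoric): W = 0 (constant volume).
After step 1: P = 2492 kPa (V unchanged).
Step 2 (isothermal): W = P₁V₁ ln(V₂/V₁) = (6254) ln(7.09/2.51) = 6494 J.
W_total = 0 + 6494 = 6494 J.

W_total ≈ 6490 J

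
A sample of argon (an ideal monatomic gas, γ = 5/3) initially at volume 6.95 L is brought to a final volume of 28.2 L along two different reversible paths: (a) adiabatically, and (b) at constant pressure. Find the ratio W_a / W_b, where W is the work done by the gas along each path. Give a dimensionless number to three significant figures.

W_a / W_b ≈ 0.298

Path (a) adiabatic: W = P₁V₁(1 − (V₁/V₂)^(γ−1))/(γ−1) → W_a/(P₁V₁) = 0.9104.
Path (b) isobaric: W = P₁(V₂ − V₁) → W_b/(P₁V₁) = 3.058.
W_a / W_b = 0.9104 / 3.058 = 0.2977.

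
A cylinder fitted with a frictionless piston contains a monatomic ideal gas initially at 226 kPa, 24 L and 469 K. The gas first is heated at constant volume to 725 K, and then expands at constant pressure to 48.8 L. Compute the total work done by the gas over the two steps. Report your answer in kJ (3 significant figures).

Step 1 (isochoric): W = 0 (constant volume).
After step 1: P = 349.4 kPa (V unchanged).
Step 2 (isobaric): W = PΔV = (349.4 kPa)(48.8 − 24 L) = 8664 J.
W_total = 0 + 8664 = 8664 J.

W_total ≈ 8.66 kJ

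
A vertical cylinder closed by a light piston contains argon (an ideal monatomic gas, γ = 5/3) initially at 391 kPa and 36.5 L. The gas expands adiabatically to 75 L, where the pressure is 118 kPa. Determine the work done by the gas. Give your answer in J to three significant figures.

W ≈ 8130 J

Adiabatic: W = (P₁V₁ − P₂V₂)/(γ − 1) with γ = 5/3.
P₁V₁ = 14272 J, P₂V₂ = 8850 J.
W = (14272 − 8850) / 0.6667 = 8132 J.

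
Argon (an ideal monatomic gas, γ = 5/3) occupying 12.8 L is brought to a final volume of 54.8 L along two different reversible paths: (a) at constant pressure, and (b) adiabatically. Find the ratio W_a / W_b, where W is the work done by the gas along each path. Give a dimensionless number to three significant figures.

Path (a) isobaric: W = P₁(V₂ − V₁) → W_a/(P₁V₁) = 3.281.
Path (b) adiabatic: W = P₁V₁(1 − (V₁/V₂)^(γ−1))/(γ−1) → W_b/(P₁V₁) = 0.9311.
W_a / W_b = 3.281 / 0.9311 = 3.524.

W_a / W_b ≈ 3.52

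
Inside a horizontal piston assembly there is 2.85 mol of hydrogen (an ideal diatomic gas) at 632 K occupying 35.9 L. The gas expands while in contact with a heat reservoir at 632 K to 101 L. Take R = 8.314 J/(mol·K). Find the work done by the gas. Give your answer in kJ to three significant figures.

Isothermal: W = nRT ln(V₂/V₁).
W = (2.85)(8.314)(632) × ln(101/35.9)
  = 14975 × 1.034
W_by_gas = 15490 J.

W ≈ 15.5 kJ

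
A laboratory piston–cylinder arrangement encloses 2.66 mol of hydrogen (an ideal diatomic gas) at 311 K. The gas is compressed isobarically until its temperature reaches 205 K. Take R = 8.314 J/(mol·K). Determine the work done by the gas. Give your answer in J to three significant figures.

Isobaric: W = P ΔV = nR ΔT.
W = (2.66)(8.314)(205 − 311) = -2344 J.

W ≈ -2340 J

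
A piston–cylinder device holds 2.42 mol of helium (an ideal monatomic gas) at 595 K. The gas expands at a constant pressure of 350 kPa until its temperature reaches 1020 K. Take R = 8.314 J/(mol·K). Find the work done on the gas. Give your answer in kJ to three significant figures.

W ≈ -8.55 kJ

Isobaric: W = P ΔV = nR ΔT.
W = (2.42)(8.314)(1020 − 595) = 8551 J.
Work on gas = −W_by = -8551 J.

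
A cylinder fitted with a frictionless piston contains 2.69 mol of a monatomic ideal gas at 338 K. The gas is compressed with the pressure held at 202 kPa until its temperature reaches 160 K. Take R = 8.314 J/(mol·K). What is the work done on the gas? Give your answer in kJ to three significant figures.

W ≈ 3.98 kJ

Isobaric: W = P ΔV = nR ΔT.
W = (2.69)(8.314)(160 − 338) = -3981 J.
Work on gas = −W_by = 3981 J.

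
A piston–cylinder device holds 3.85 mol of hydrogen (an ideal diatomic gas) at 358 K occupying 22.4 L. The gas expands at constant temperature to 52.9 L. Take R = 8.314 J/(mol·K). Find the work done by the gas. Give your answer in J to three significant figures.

W ≈ 9850 J

Isothermal: W = nRT ln(V₂/V₁).
W = (3.85)(8.314)(358) × ln(52.9/22.4)
  = 11459 × 0.8593
W_by_gas = 9847 J.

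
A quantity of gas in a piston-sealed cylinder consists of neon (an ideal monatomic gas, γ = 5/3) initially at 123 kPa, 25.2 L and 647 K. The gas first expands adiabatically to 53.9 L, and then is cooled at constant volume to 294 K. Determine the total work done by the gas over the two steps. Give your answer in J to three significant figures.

W_total ≈ 1850 J

Step 1 (adiabatic): W = (P₁V₁ − P₂V₂)/(γ−1) = (3100 − 1867)/0.667 = 1849 J.
Step 2 (isochoric): W = 0 (constant volume).
W_total = 1849 + 0 = 1849 J.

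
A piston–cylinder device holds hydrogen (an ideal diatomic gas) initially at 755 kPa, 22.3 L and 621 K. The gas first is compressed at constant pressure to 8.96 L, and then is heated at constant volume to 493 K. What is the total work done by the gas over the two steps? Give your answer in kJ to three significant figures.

W_total ≈ -10.1 kJ

Step 1 (isobaric): W = PΔV = (755 kPa)(8.96 − 22.3 L) = -10072 J.
Step 2 (isochoric): W = 0 (constant volume).
W_total = -10072 + 0 = -10072 J.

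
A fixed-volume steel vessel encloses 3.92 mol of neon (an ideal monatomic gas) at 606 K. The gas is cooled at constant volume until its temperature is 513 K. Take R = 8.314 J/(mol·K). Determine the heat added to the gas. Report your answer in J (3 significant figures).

Constant volume ⇒ W = 0, so Q = ΔU = nCᵥΔT with Cᵥ = 3R/2 = 12.47 J/(mol·K).
ΔU = (3.92)(12.47)(513 − 606) = -4546 J.

Q ≈ -4550 J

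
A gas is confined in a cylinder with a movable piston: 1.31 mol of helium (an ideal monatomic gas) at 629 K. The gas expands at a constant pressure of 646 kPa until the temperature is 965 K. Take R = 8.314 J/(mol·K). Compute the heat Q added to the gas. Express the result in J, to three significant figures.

Q ≈ 9150 J

Isobaric: W = nRΔT = (1.31)(8.314)(336) = 3659 J.
ΔU = nCᵥΔT with Cᵥ = 3R/2: ΔU = (1.31)(12.47)(336) = 5489 J.
Q = ΔU + W = 5489 + 3659 = 9149 J.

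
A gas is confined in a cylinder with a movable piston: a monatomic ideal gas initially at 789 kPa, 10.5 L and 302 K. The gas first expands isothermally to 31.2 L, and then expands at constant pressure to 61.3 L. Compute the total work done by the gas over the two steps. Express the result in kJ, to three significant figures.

Step 1 (isothermal): W = P₁V₁ ln(V₂/V₁) = (8284) ln(31.2/10.5) = 9022 J.
After step 1: P = 265.5 kPa, V = 31.2 L, T = 302 K.
Step 2 (isobaric): W = PΔV = (265.5 kPa)(61.3 − 31.2 L) = 7992 J.
W_total = 9022 + 7992 = 17015 J.

W_total ≈ 17.0 kJ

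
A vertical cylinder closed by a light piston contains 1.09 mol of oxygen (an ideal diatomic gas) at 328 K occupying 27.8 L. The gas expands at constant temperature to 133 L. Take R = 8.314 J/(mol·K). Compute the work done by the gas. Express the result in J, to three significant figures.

Isothermal: W = nRT ln(V₂/V₁).
W = (1.09)(8.314)(328) × ln(133/27.8)
  = 2972 × 1.565
W_by_gas = 4653 J.

W ≈ 4650 J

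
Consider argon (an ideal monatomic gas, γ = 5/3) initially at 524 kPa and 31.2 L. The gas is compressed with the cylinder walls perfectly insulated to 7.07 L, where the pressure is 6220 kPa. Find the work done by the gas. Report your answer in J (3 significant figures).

Adiabatic: W = (P₁V₁ − P₂V₂)/(γ − 1) with γ = 5/3.
P₁V₁ = 16349 J, P₂V₂ = 43975 J.
W = (16349 − 43975) / 0.6667 = -41440 J.

W ≈ -41400 J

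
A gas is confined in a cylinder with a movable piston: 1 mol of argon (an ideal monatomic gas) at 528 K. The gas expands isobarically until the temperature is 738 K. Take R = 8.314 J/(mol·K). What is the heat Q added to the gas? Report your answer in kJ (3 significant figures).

Q ≈ 4.36 kJ

Isobaric: W = nRΔT = (1)(8.314)(210) = 1746 J.
ΔU = nCᵥΔT with Cᵥ = 3R/2: ΔU = (1)(12.47)(210) = 2619 J.
Q = ΔU + W = 2619 + 1746 = 4365 J.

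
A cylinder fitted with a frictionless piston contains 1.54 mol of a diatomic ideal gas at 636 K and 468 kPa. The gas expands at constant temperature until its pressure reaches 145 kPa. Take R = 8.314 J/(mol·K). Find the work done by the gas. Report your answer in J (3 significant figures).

W ≈ 9540 J

Isothermal process: W = nRT ln(V₂/V₁) = nRT ln(P₁/P₂).
W = (1.54)(8.314)(636) × ln(468/145)
  = 8143 × ln(3.228) = 8143 × 1.172
W_by_gas = 9542 J.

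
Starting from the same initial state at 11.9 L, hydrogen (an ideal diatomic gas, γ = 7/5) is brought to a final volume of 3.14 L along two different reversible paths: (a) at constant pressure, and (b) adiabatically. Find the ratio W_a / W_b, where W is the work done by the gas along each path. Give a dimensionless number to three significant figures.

Path (a) isobaric: W = P₁(V₂ − V₁) → W_a/(P₁V₁) = -0.7361.
Path (b) adiabatic: W = P₁V₁(1 − (V₁/V₂)^(γ−1))/(γ−1) → W_b/(P₁V₁) = -1.76.
W_a / W_b = -0.7361 / -1.76 = 0.4183.

W_a / W_b ≈ 0.418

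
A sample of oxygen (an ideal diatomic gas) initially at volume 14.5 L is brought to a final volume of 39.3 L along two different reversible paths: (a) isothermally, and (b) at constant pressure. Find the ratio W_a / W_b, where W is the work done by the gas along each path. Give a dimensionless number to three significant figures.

Path (a) isothermal: W = P₁V₁ ln(V₂/V₁) → W_a/(P₁V₁) = 0.9971.
Path (b) isobaric: W = P₁(V₂ − V₁) → W_b/(P₁V₁) = 1.71.
W_a / W_b = 0.9971 / 1.71 = 0.583.

W_a / W_b ≈ 0.583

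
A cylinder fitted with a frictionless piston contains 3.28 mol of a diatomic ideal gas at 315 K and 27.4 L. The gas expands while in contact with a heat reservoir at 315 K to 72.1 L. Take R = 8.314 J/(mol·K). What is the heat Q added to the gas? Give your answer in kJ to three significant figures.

Isothermal ⇒ ΔU = 0, so Q = W = nRT ln(V₂/V₁).
Q = (3.28)(8.314)(315) ln(72.1/27.4) = 8590 × 0.9675 = 8311 J.

Q ≈ 8.31 kJ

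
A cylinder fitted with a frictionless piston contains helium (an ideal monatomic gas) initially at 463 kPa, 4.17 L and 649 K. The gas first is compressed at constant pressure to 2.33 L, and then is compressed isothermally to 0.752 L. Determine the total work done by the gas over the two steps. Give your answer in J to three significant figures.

Step 1 (isobaric): W = PΔV = (463 kPa)(2.33 − 4.17 L) = -851.9 J.
After step 1: P = 463 kPa, V = 2.33 L, T = 362.6 K.
Step 2 (isothermal): W = P₁V₁ ln(V₂/V₁) = (1079) ln(0.752/2.33) = -1220 J.
W_total = -851.9 − 1220 = -2072 J.

W_total ≈ -2070 J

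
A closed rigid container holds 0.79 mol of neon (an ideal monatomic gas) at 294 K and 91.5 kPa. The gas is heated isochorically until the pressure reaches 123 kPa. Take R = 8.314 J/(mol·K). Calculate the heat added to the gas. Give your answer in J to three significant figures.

Q ≈ 997 J

Constant volume ⇒ W = 0, so Q = ΔU = nCᵥΔT with Cᵥ = 3R/2 = 12.47 J/(mol·K).
At constant V, T₂/T₁ = P₂/P₁ ⇒ ΔT = T₁(P₂/P₁ − 1) = 294·(123/91.5 − 1) = 101.2 K.
ΔU = (0.79)(12.47)(101.2) = 997.2 J.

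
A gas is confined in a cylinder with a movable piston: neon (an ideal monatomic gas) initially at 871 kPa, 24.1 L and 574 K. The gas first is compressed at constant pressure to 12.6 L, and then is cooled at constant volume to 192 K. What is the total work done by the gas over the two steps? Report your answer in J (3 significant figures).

W_total ≈ -10000 J

Step 1 (isobaric): W = PΔV = (871 kPa)(12.6 − 24.1 L) = -10017 J.
Step 2 (isochoric): W = 0 (constant volume).
W_total = -10017 + 0 = -10017 J.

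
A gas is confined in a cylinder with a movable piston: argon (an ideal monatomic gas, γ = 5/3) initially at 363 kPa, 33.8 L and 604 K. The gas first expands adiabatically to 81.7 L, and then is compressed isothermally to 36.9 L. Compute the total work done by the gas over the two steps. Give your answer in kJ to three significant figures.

Step 1 (adiabatic): W = (P₁V₁ − P₂V₂)/(γ−1) = (12269 − 6812)/0.667 = 8186 J.
After step 1: P = 83.38 kPa, V = 81.7 L, T = 335.4 K.
Step 2 (isothermal): W = P₁V₁ ln(V₂/V₁) = (6812) ln(36.9/81.7) = -5415 J.
W_total = 8186 − 5415 = 2771 J.

W_total ≈ 2.77 kJ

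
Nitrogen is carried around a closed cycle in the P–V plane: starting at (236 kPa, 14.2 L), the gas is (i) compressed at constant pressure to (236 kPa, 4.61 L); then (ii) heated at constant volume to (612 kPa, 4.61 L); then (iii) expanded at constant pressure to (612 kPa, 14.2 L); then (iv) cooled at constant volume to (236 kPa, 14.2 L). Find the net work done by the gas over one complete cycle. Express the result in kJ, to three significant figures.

Constant-volume legs do no work.
W(i) = (236)(4.61 − 14.2) = -2263 J; W(iii) = (612)(14.2 − 4.61) = 5869 J.
W_net = -2263 + 5869 = 3606 J (the clockwise enclosed area).

W_net ≈ 3.61 kJ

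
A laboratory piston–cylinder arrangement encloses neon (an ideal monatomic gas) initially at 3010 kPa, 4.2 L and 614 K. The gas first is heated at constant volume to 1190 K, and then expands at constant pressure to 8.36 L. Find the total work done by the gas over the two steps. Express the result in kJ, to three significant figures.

W_total ≈ 24.3 kJ

Step 1 (isochoric): W = 0 (constant volume).
After step 1: P = 5834 kPa (V unchanged).
Step 2 (isobaric): W = PΔV = (5834 kPa)(8.36 − 4.2 L) = 24268 J.
W_total = 0 + 24268 = 24268 J.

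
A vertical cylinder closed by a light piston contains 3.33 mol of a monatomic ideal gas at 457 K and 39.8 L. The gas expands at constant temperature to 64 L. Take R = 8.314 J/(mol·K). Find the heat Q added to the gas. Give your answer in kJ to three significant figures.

Isothermal ⇒ ΔU = 0, so Q = W = nRT ln(V₂/V₁).
Q = (3.33)(8.314)(457) ln(64/39.8) = 12652 × 0.475 = 6010 J.

Q ≈ 6.01 kJ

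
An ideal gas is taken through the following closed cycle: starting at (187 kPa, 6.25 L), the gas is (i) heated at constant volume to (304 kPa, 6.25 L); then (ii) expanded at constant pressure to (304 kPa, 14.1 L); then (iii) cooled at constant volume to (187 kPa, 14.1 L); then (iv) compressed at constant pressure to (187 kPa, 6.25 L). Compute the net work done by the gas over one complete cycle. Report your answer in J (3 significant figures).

W_net ≈ 918 J

Constant-volume legs do no work.
W(ii) = (304)(14.1 − 6.25) = 2386 J; W(iv) = (187)(6.25 − 14.1) = -1468 J.
W_net = 2386 − 1468 = 918.5 J (the clockwise enclosed area).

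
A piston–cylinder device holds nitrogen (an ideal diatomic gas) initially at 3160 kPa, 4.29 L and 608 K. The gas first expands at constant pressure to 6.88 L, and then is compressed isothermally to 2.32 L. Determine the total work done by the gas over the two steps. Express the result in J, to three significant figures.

W_total ≈ -15400 J

Step 1 (isobaric): W = PΔV = (3160 kPa)(6.88 − 4.29 L) = 8184 J.
After step 1: P = 3160 kPa, V = 6.88 L, T = 975.1 K.
Step 2 (isothermal): W = P₁V₁ ln(V₂/V₁) = (21741) ln(2.32/6.88) = -23633 J.
W_total = 8184 − 23633 = -15449 J.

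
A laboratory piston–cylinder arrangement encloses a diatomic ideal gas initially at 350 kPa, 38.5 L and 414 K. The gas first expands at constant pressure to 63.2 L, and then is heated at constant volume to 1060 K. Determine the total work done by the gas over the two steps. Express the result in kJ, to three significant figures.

W_total ≈ 8.65 kJ

Step 1 (isobaric): W = PΔV = (350 kPa)(63.2 − 38.5 L) = 8645 J.
Step 2 (isochoric): W = 0 (constant volume).
W_total = 8645 + 0 = 8645 J.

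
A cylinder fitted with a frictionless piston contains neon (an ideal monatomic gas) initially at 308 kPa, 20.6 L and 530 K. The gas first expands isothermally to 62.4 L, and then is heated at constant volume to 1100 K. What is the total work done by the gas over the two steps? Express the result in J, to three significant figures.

W_total ≈ 7030 J

Step 1 (isothermal): W = P₁V₁ ln(V₂/V₁) = (6345) ln(62.4/20.6) = 7032 J.
Step 2 (isochoric): W = 0 (constant volume).
W_total = 7032 + 0 = 7032 J.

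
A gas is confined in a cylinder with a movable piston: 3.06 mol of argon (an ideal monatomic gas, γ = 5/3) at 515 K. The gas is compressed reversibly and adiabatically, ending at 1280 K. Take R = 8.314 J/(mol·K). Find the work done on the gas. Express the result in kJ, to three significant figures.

Adiabatic ⇒ Q = 0, so W_by = −ΔU = nCᵥ(T₁ − T₂).
Cᵥ = 3R/2 = 12.47 J/(mol·K).
W = (3.06)(12.47)(515 − 1280) = -29193 J.
Work on gas = −W_by = 29193 J.

W ≈ 29.2 kJ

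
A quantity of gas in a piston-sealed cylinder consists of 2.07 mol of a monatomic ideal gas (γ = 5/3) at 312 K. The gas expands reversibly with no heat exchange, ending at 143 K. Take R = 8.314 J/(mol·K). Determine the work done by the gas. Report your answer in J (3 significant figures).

Adiabatic ⇒ Q = 0, so W_by = −ΔU = nCᵥ(T₁ − T₂).
Cᵥ = 3R/2 = 12.47 J/(mol·K).
W = (2.07)(12.47)(312 − 143) = 4363 J.

W ≈ 4360 J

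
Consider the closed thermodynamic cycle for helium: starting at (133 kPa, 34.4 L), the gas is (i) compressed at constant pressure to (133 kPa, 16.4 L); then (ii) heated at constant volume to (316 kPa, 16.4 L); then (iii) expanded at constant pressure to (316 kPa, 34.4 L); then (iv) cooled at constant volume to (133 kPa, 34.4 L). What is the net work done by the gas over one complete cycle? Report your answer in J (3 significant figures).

W_net ≈ 3290 J

Constant-volume legs do no work.
W(i) = (133)(16.4 − 34.4) = -2394 J; W(iii) = (316)(34.4 − 16.4) = 5688 J.
W_net = -2394 + 5688 = 3294 J (the clockwise enclosed area).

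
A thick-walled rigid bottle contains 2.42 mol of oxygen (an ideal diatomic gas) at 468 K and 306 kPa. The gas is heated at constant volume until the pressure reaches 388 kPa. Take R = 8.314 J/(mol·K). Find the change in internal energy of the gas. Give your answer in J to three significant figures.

ΔU ≈ 6310 J

Constant volume ⇒ W = 0, so Q = ΔU = nCᵥΔT with Cᵥ = 5R/2 = 20.79 J/(mol·K).
At constant V, T₂/T₁ = P₂/P₁ ⇒ ΔT = T₁(P₂/P₁ − 1) = 468·(388/306 − 1) = 125.4 K.
ΔU = (2.42)(20.79)(125.4) = 6308 J.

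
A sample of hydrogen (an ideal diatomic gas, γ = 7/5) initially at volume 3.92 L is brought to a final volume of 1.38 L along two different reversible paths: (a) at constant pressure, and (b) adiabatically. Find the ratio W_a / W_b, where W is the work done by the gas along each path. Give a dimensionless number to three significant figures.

W_a / W_b ≈ 0.500

Path (a) isobaric: W = P₁(V₂ − V₁) → W_a/(P₁V₁) = -0.648.
Path (b) adiabatic: W = P₁V₁(1 − (V₁/V₂)^(γ−1))/(γ−1) → W_b/(P₁V₁) = -1.296.
W_a / W_b = -0.648 / -1.296 = 0.5.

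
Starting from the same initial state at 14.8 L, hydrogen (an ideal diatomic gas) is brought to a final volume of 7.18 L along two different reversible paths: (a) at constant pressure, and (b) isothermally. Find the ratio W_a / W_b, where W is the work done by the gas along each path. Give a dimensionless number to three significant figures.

Path (a) isobaric: W = P₁(V₂ − V₁) → W_a/(P₁V₁) = -0.5149.
Path (b) isothermal: W = P₁V₁ ln(V₂/V₁) → W_b/(P₁V₁) = -0.7233.
W_a / W_b = -0.5149 / -0.7233 = 0.7118.

W_a / W_b ≈ 0.712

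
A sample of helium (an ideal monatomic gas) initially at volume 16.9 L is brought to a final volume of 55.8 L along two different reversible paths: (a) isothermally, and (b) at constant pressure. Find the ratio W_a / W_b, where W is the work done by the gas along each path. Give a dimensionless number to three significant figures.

W_a / W_b ≈ 0.519

Path (a) isothermal: W = P₁V₁ ln(V₂/V₁) → W_a/(P₁V₁) = 1.194.
Path (b) isobaric: W = P₁(V₂ − V₁) → W_b/(P₁V₁) = 2.302.
W_a / W_b = 1.194 / 2.302 = 0.5189.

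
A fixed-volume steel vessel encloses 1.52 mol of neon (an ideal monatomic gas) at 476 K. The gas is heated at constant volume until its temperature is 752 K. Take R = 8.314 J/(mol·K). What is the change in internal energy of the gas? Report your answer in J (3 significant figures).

ΔU ≈ 5230 J

Constant volume ⇒ W = 0, so Q = ΔU = nCᵥΔT with Cᵥ = 3R/2 = 12.47 J/(mol·K).
ΔU = (1.52)(12.47)(752 − 476) = 5232 J.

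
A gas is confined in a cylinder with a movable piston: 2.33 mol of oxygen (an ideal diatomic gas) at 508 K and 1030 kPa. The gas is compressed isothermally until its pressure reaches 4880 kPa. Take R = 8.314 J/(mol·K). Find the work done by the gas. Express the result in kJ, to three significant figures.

W ≈ -15.3 kJ

Isothermal process: W = nRT ln(V₂/V₁) = nRT ln(P₁/P₂).
W = (2.33)(8.314)(508) × ln(1030/4880)
  = 9841 × ln(0.2111) = 9841 × -1.556
W_by_gas = -15308 J.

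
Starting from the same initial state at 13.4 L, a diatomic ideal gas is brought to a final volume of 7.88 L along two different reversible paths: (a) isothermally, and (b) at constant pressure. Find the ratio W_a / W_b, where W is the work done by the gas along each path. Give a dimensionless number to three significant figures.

W_a / W_b ≈ 1.29

Path (a) isothermal: W = P₁V₁ ln(V₂/V₁) → W_a/(P₁V₁) = -0.5309.
Path (b) isobaric: W = P₁(V₂ − V₁) → W_b/(P₁V₁) = -0.4119.
W_a / W_b = -0.5309 / -0.4119 = 1.289.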